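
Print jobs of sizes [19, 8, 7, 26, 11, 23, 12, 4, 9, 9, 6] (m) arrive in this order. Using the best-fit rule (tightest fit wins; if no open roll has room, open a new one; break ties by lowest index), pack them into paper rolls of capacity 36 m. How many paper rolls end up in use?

4

  19 → roll 1 (new)  [load 19/36]
  8 → roll 1  [load 27/36]
  7 → roll 1  [load 34/36]
  26 → roll 2 (new)  [load 26/36]
  11 → roll 3 (new)  [load 11/36]
  23 → roll 3  [load 34/36]
  12 → roll 4 (new)  [load 12/36]
  4 → roll 2  [load 30/36]
  9 → roll 4  [load 21/36]
  9 → roll 4  [load 30/36]
  6 → roll 2  [load 36/36]
4 paper rolls opened.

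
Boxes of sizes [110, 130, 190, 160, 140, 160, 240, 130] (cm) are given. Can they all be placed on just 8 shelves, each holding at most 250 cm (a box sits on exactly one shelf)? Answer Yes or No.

Yes

A valid assignment using 7 shelves:
  shelf 1: 240 = 240
  shelf 2: 190 = 190
  shelf 3: 160 = 160
  shelf 4: 160 = 160
  shelf 5: 140 + 110 = 250
  shelf 6: 130 = 130
  shelf 7: 130 = 130
That uses only 7 ≤ 8, so 8 shelves are enough.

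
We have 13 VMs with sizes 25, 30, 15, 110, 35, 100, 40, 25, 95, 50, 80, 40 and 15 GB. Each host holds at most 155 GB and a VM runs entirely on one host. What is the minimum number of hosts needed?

5

Total = 110 + 100 + 95 + 80 + 50 + 40 + 40 + 35 + 30 + 25 + 25 + 15 + 15 = 660 GB.
Lower bound: ⌈660/155⌉ = 5 hosts.
A packing using 5 hosts:
  host 1: 110 + 40 = 150
  host 2: 100 + 50 = 150
  host 3: 95 + 40 + 15 = 150
  host 4: 80 + 35 + 30 = 145
  host 5: 25 + 25 + 15 = 65
This matches the lower bound, so 5 is optimal.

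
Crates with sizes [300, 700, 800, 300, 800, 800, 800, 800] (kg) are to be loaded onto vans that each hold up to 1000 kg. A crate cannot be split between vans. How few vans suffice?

Total = 800 + 800 + 800 + 800 + 800 + 700 + 300 + 300 = 5300 kg.
Lower bound: ⌈5300/1000⌉ = 6 vans.
A packing using 7 vans:
  van 1: 800 = 800
  van 2: 800 = 800
  van 3: 800 = 800
  van 4: 800 = 800
  van 5: 800 = 800
  van 6: 700 + 300 = 1000
  van 7: 300 = 300
No arrangement into 6 vans stays within capacity, so 7 is optimal.

7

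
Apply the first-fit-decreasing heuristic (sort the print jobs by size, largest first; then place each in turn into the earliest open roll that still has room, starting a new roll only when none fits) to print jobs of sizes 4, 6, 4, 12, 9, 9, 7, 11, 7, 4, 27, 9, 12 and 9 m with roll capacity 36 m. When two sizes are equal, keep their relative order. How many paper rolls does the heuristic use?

4

Sorted descending: 27, 12, 12, 11, 9, 9, 9, 9, 7, 7, 6, 4, 4, 4.
  27 → roll 1 (new)  [load 27/36]
  12 → roll 2 (new)  [load 12/36]
  12 → roll 2  [load 24/36]
  11 → roll 2  [load 35/36]
  9 → roll 1  [load 36/36]
  9 → roll 3 (new)  [load 9/36]
  9 → roll 3  [load 18/36]
  9 → roll 3  [load 27/36]
  7 → roll 3  [load 34/36]
  7 → roll 4 (new)  [load 7/36]
  6 → roll 4  [load 13/36]
  4 → roll 4  [load 17/36]
  4 → roll 4  [load 21/36]
  4 → roll 4  [load 25/36]
4 paper rolls opened.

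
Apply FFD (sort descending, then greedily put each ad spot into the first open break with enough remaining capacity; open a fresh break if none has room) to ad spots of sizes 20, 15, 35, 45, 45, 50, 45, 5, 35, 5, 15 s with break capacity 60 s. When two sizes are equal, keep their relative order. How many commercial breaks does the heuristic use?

Sorted descending: 50, 45, 45, 45, 35, 35, 20, 15, 15, 5, 5.
  50 → break 1 (new)  [load 50/60]
  45 → break 2 (new)  [load 45/60]
  45 → break 3 (new)  [load 45/60]
  45 → break 4 (new)  [load 45/60]
  35 → break 5 (new)  [load 35/60]
  35 → break 6 (new)  [load 35/60]
  20 → break 5  [load 55/60]
  15 → break 2  [load 60/60]
  15 → break 3  [load 60/60]
  5 → break 1  [load 55/60]
  5 → break 1  [load 60/60]
6 commercial breaks opened.

6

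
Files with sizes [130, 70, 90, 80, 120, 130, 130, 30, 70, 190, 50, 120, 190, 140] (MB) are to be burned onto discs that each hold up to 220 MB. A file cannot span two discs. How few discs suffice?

Total = 190 + 190 + 140 + 130 + 130 + 130 + 120 + 120 + 90 + 80 + 70 + 70 + 50 + 30 = 1540 MB.
Lower bound: ⌈1540/220⌉ = 7 discs.
Also, 8 files each exceed 110 MB, and no two of those can share a disc, so at least 8 discs are needed.
A packing using 8 discs:
  disc 1: 190 + 30 = 220
  disc 2: 190 = 190
  disc 3: 140 + 80 = 220
  disc 4: 130 + 90 = 220
  disc 5: 130 + 70 = 200
  disc 6: 130 + 70 = 200
  disc 7: 120 + 50 = 170
  disc 8: 120 = 120
This matches the lower bound, so 8 is optimal.

8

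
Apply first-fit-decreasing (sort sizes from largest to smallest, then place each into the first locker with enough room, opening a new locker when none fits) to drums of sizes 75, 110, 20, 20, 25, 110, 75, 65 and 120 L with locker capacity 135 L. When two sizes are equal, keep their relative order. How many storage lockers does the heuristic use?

Sorted descending: 120, 110, 110, 75, 75, 65, 25, 20, 20.
  120 → locker 1 (new)  [load 120/135]
  110 → locker 2 (new)  [load 110/135]
  110 → locker 3 (new)  [load 110/135]
  75 → locker 4 (new)  [load 75/135]
  75 → locker 5 (new)  [load 75/135]
  65 → locker 6 (new)  [load 65/135]
  25 → locker 2  [load 135/135]
  20 → locker 3  [load 130/135]
  20 → locker 4  [load 95/135]
6 storage lockers opened.

6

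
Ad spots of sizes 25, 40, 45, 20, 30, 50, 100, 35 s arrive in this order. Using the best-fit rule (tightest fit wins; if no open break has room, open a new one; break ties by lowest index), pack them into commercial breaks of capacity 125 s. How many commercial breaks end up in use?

  25 → break 1 (new)  [load 25/125]
  40 → break 1  [load 65/125]
  45 → break 1  [load 110/125]
  20 → break 2 (new)  [load 20/125]
  30 → break 2  [load 50/125]
  50 → break 2  [load 100/125]
  100 → break 3 (new)  [load 100/125]
  35 → break 4 (new)  [load 35/125]
4 commercial breaks opened.

4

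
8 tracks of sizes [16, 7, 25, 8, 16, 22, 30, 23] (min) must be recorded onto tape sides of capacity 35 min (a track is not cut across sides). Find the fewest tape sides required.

5

Total = 30 + 25 + 23 + 22 + 16 + 16 + 8 + 7 = 147 min.
Lower bound: ⌈147/35⌉ = 5 tape sides.
A packing using 5 tape sides:
  side 1: 30 = 30
  side 2: 25 + 8 = 33
  side 3: 23 + 7 = 30
  side 4: 22 = 22
  side 5: 16 + 16 = 32
This matches the lower bound, so 5 is optimal.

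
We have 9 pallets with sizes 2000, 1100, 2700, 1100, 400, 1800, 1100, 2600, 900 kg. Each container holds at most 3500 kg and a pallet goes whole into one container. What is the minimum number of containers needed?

5

Total = 2700 + 2600 + 2000 + 1800 + 1100 + 1100 + 1100 + 900 + 400 = 13700 kg.
Lower bound: ⌈13700/3500⌉ = 4 containers.
A packing using 5 containers:
  container 1: 2700 + 400 = 3100
  container 2: 2600 + 900 = 3500
  container 3: 2000 + 1100 = 3100
  container 4: 1800 + 1100 = 2900
  container 5: 1100 = 1100
No arrangement into 4 containers stays within capacity, so 5 is optimal.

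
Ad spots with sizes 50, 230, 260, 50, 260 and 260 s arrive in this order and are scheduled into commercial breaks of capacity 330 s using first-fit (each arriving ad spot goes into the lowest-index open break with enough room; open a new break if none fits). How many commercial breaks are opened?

  50 → break 1 (new)  [load 50/330]
  230 → break 1  [load 280/330]
  260 → break 2 (new)  [load 260/330]
  50 → break 1  [load 330/330]
  260 → break 3 (new)  [load 260/330]
  260 → break 4 (new)  [load 260/330]
4 commercial breaks opened.

4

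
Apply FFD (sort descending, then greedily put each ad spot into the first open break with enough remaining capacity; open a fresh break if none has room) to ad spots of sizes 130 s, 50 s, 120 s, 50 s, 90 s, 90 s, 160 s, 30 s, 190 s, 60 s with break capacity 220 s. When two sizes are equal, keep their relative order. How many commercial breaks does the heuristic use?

Sorted descending: 190, 160, 130, 120, 90, 90, 60, 50, 50, 30.
  190 → break 1 (new)  [load 190/220]
  160 → break 2 (new)  [load 160/220]
  130 → break 3 (new)  [load 130/220]
  120 → break 4 (new)  [load 120/220]
  90 → break 3  [load 220/220]
  90 → break 4  [load 210/220]
  60 → break 2  [load 220/220]
  50 → break 5 (new)  [load 50/220]
  50 → break 5  [load 100/220]
  30 → break 1  [load 220/220]
5 commercial breaks opened.

5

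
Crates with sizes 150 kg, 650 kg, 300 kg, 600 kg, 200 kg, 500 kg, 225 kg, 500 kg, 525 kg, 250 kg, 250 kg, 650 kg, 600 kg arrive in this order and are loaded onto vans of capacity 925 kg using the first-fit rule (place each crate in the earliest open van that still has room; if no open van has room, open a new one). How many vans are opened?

7

  150 → van 1 (new)  [load 150/925]
  650 → van 1  [load 800/925]
  300 → van 2 (new)  [load 300/925]
  600 → van 2  [load 900/925]
  200 → van 3 (new)  [load 200/925]
  500 → van 3  [load 700/925]
  225 → van 3  [load 925/925]
  500 → van 4 (new)  [load 500/925]
  525 → van 5 (new)  [load 525/925]
  250 → van 4  [load 750/925]
  250 → van 5  [load 775/925]
  650 → van 6 (new)  [load 650/925]
  600 → van 7 (new)  [load 600/925]
7 vans opened.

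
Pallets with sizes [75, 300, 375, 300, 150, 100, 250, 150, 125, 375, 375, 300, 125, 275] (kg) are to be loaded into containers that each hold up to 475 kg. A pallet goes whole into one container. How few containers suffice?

8

Total = 375 + 375 + 375 + 300 + 300 + 300 + 275 + 250 + 150 + 150 + 125 + 125 + 100 + 75 = 3275 kg.
Lower bound: ⌈3275/475⌉ = 7 containers.
Also, 8 pallets each exceed 475/2 kg, and no two of those can share a container, so at least 8 containers are needed.
A packing using 8 containers:
  container 1: 375 + 100 = 475
  container 2: 375 + 75 = 450
  container 3: 375 = 375
  container 4: 300 + 150 = 450
  container 5: 300 + 150 = 450
  container 6: 300 + 125 = 425
  container 7: 275 + 125 = 400
  container 8: 250 = 250
This matches the lower bound, so 8 is optimal.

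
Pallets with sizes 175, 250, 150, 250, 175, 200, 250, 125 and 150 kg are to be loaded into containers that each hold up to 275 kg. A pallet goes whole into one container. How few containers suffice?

8

Total = 250 + 250 + 250 + 200 + 175 + 175 + 150 + 150 + 125 = 1725 kg.
Lower bound: ⌈1725/275⌉ = 7 containers.
Also, 8 pallets each exceed 275/2 kg, and no two of those can share a container, so at least 8 containers are needed.
A packing using 8 containers:
  container 1: 250 = 250
  container 2: 250 = 250
  container 3: 250 = 250
  container 4: 200 = 200
  container 5: 175 = 175
  container 6: 175 = 175
  container 7: 150 + 125 = 275
  container 8: 150 = 150
This matches the lower bound, so 8 is optimal.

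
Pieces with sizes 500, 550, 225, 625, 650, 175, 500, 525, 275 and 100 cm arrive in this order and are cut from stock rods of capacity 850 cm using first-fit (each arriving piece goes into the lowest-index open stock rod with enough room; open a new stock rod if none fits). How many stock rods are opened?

  500 → stock rod 1 (new)  [load 500/850]
  550 → stock rod 2 (new)  [load 550/850]
  225 → stock rod 1  [load 725/850]
  625 → stock rod 3 (new)  [load 625/850]
  650 → stock rod 4 (new)  [load 650/850]
  175 → stock rod 2  [load 725/850]
  500 → stock rod 5 (new)  [load 500/850]
  525 → stock rod 6 (new)  [load 525/850]
  275 → stock rod 5  [load 775/850]
  100 → stock rod 1  [load 825/850]
6 stock rods opened.

6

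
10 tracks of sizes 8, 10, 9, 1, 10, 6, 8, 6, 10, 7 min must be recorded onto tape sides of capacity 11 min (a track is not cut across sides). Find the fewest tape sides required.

Total = 10 + 10 + 10 + 9 + 8 + 8 + 7 + 6 + 6 + 1 = 75 min.
Lower bound: ⌈75/11⌉ = 7 tape sides.
Also, 9 tracks each exceed 11/2 min, and no two of those can share a side, so at least 9 tape sides are needed.
A packing using 9 tape sides:
  side 1: 10 + 1 = 11
  side 2: 10 = 10
  side 3: 10 = 10
  side 4: 9 = 9
  side 5: 8 = 8
  side 6: 8 = 8
  side 7: 7 = 7
  side 8: 6 = 6
  side 9: 6 = 6
This matches the lower bound, so 9 is optimal.

9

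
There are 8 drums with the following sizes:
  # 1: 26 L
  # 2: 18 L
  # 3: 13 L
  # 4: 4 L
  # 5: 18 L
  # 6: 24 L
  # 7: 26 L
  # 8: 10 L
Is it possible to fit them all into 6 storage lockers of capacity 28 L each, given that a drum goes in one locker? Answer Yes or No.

Yes

A valid assignment using 6 storage lockers:
  locker 1: 26 = 26
  locker 2: 26 = 26
  locker 3: 24 + 4 = 28
  locker 4: 18 + 10 = 28
  locker 5: 18 = 18
  locker 6: 13 = 13
Every load is within 28 L, so 6 storage lockers suffice.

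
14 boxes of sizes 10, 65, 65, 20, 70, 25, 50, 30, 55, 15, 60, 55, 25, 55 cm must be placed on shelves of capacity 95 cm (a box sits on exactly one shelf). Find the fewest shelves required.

Total = 70 + 65 + 65 + 60 + 55 + 55 + 55 + 50 + 30 + 25 + 25 + 20 + 15 + 10 = 600 cm.
Lower bound: ⌈600/95⌉ = 7 shelves.
Also, 8 boxes each exceed 95/2 cm, and no two of those can share a shelf, so at least 8 shelves are needed.
A packing using 8 shelves:
  shelf 1: 70 + 25 = 95
  shelf 2: 65 + 30 = 95
  shelf 3: 65 + 25 = 90
  shelf 4: 60 + 20 + 15 = 95
  shelf 5: 55 + 10 = 65
  shelf 6: 55 = 55
  shelf 7: 55 = 55
  shelf 8: 50 = 50
This matches the lower bound, so 8 is optimal.

8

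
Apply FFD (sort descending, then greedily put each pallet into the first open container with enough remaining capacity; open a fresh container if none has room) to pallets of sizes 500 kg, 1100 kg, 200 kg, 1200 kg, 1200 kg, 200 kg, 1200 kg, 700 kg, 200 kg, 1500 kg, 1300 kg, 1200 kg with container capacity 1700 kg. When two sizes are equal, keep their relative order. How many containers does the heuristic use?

Sorted descending: 1500, 1300, 1200, 1200, 1200, 1200, 1100, 700, 500, 200, 200, 200.
  1500 → container 1 (new)  [load 1500/1700]
  1300 → container 2 (new)  [load 1300/1700]
  1200 → container 3 (new)  [load 1200/1700]
  1200 → container 4 (new)  [load 1200/1700]
  1200 → container 5 (new)  [load 1200/1700]
  1200 → container 6 (new)  [load 1200/1700]
  1100 → container 7 (new)  [load 1100/1700]
  700 → container 8 (new)  [load 700/1700]
  500 → container 3  [load 1700/1700]
  200 → container 1  [load 1700/1700]
  200 → container 2  [load 1500/1700]
  200 → container 2  [load 1700/1700]
8 containers opened.

8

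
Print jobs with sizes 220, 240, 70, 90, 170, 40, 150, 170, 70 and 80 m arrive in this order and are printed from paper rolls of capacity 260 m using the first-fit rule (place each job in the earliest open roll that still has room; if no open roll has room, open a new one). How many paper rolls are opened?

6

  220 → roll 1 (new)  [load 220/260]
  240 → roll 2 (new)  [load 240/260]
  70 → roll 3 (new)  [load 70/260]
  90 → roll 3  [load 160/260]
  170 → roll 4 (new)  [load 170/260]
  40 → roll 1  [load 260/260]
  150 → roll 5 (new)  [load 150/260]
  170 → roll 6 (new)  [load 170/260]
  70 → roll 3  [load 230/260]
  80 → roll 4  [load 250/260]
6 paper rolls opened.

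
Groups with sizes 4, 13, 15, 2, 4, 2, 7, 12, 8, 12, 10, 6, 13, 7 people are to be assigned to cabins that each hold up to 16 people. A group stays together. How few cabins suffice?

Total = 15 + 13 + 13 + 12 + 12 + 10 + 8 + 7 + 7 + 6 + 4 + 4 + 2 + 2 = 115 people.
Lower bound: ⌈115/16⌉ = 8 cabins.
A packing using 8 cabins:
  cabin 1: 15 = 15
  cabin 2: 13 + 2 = 15
  cabin 3: 13 + 2 = 15
  cabin 4: 12 + 4 = 16
  cabin 5: 12 + 4 = 16
  cabin 6: 10 + 6 = 16
  cabin 7: 8 + 7 = 15
  cabin 8: 7 = 7
This matches the lower bound, so 8 is optimal.

8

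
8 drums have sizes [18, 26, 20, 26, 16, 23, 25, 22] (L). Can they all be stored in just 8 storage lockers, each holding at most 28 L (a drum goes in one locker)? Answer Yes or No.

Yes

A valid assignment using 8 storage lockers:
  locker 1: 26 = 26
  locker 2: 26 = 26
  locker 3: 25 = 25
  locker 4: 23 = 23
  locker 5: 22 = 22
  locker 6: 20 = 20
  locker 7: 18 = 18
  locker 8: 16 = 16
Every load is within 28 L, so 8 storage lockers suffice.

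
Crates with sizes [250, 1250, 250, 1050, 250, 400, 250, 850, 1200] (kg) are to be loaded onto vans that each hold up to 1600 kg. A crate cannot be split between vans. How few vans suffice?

Total = 1250 + 1200 + 1050 + 850 + 400 + 250 + 250 + 250 + 250 = 5750 kg.
Lower bound: ⌈5750/1600⌉ = 4 vans.
A packing using 4 vans:
  van 1: 1250 + 250 = 1500
  van 2: 1200 + 400 = 1600
  van 3: 1050 + 250 + 250 = 1550
  van 4: 850 + 250 = 1100
This matches the lower bound, so 4 is optimal.

4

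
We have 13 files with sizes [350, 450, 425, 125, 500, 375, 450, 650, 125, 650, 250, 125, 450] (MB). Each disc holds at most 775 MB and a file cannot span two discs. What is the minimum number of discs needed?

Total = 650 + 650 + 500 + 450 + 450 + 450 + 425 + 375 + 350 + 250 + 125 + 125 + 125 = 4925 MB.
Lower bound: ⌈4925/775⌉ = 7 discs.
A packing using 8 discs:
  disc 1: 650 + 125 = 775
  disc 2: 650 + 125 = 775
  disc 3: 500 + 250 = 750
  disc 4: 450 + 125 = 575
  disc 5: 450 = 450
  disc 6: 450 = 450
  disc 7: 425 + 350 = 775
  disc 8: 375 = 375
No arrangement into 7 discs stays within capacity, so 8 is optimal.

8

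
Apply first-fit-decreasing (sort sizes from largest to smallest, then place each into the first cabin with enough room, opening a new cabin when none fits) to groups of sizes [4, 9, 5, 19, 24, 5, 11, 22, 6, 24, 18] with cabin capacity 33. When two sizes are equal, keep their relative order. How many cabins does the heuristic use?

5

Sorted descending: 24, 24, 22, 19, 18, 11, 9, 6, 5, 5, 4.
  24 → cabin 1 (new)  [load 24/33]
  24 → cabin 2 (new)  [load 24/33]
  22 → cabin 3 (new)  [load 22/33]
  19 → cabin 4 (new)  [load 19/33]
  18 → cabin 5 (new)  [load 18/33]
  11 → cabin 3  [load 33/33]
  9 → cabin 1  [load 33/33]
  6 → cabin 2  [load 30/33]
  5 → cabin 4  [load 24/33]
  5 → cabin 4  [load 29/33]
  4 → cabin 4  [load 33/33]
5 cabins opened.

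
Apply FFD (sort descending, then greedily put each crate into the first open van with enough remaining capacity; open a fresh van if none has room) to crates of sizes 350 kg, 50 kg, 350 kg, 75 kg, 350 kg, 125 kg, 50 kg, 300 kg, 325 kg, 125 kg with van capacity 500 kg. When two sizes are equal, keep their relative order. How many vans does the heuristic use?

Sorted descending: 350, 350, 350, 325, 300, 125, 125, 75, 50, 50.
  350 → van 1 (new)  [load 350/500]
  350 → van 2 (new)  [load 350/500]
  350 → van 3 (new)  [load 350/500]
  325 → van 4 (new)  [load 325/500]
  300 → van 5 (new)  [load 300/500]
  125 → van 1  [load 475/500]
  125 → van 2  [load 475/500]
  75 → van 3  [load 425/500]
  50 → van 3  [load 475/500]
  50 → van 4  [load 375/500]
5 vans opened.

5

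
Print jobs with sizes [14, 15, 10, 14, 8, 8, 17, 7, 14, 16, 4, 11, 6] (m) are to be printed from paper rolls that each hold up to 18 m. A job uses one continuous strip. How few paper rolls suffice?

Total = 17 + 16 + 15 + 14 + 14 + 14 + 11 + 10 + 8 + 8 + 7 + 6 + 4 = 144 m.
Lower bound: ⌈144/18⌉ = 8 paper rolls.
A packing using 9 paper rolls:
  roll 1: 17 = 17
  roll 2: 16 = 16
  roll 3: 15 = 15
  roll 4: 14 + 4 = 18
  roll 5: 14 = 14
  roll 6: 14 = 14
  roll 7: 11 + 7 = 18
  roll 8: 10 + 8 = 18
  roll 9: 8 + 6 = 14
No arrangement into 8 paper rolls stays within capacity, so 9 is optimal.

9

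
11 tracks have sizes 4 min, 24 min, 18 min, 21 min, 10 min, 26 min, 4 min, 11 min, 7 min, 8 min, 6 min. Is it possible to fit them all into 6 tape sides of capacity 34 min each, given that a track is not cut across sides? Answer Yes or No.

Yes

A valid assignment using 5 tape sides:
  side 1: 26 + 8 = 34
  side 2: 24 + 10 = 34
  side 3: 21 + 11 = 32
  side 4: 18 + 7 + 6 = 31
  side 5: 4 + 4 = 8
That uses only 5 ≤ 6, so 6 tape sides are enough.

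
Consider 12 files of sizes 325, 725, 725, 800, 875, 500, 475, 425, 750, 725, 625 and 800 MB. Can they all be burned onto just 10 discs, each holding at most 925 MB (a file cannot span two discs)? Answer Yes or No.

Yes

A valid assignment using 10 discs:
  disc 1: 875 = 875
  disc 2: 800 = 800
  disc 3: 800 = 800
  disc 4: 750 = 750
  disc 5: 725 = 725
  disc 6: 725 = 725
  disc 7: 725 = 725
  disc 8: 625 = 625
  disc 9: 500 + 425 = 925
  disc 10: 475 + 325 = 800
Every load is within 925 MB, so 10 discs suffice.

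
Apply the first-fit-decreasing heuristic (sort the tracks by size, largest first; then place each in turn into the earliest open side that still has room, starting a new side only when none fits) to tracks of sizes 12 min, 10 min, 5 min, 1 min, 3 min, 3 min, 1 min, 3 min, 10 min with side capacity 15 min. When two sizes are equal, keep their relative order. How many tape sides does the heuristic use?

Sorted descending: 12, 10, 10, 5, 3, 3, 3, 1, 1.
  12 → side 1 (new)  [load 12/15]
  10 → side 2 (new)  [load 10/15]
  10 → side 3 (new)  [load 10/15]
  5 → side 2  [load 15/15]
  3 → side 1  [load 15/15]
  3 → side 3  [load 13/15]
  3 → side 4 (new)  [load 3/15]
  1 → side 3  [load 14/15]
  1 → side 3  [load 15/15]
4 tape sides opened.

4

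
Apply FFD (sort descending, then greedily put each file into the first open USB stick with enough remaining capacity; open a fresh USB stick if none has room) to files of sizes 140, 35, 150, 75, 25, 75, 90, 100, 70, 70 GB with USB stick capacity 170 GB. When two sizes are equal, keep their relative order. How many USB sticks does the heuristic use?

Sorted descending: 150, 140, 100, 90, 75, 75, 70, 70, 35, 25.
  150 → USB stick 1 (new)  [load 150/170]
  140 → USB stick 2 (new)  [load 140/170]
  100 → USB stick 3 (new)  [load 100/170]
  90 → USB stick 4 (new)  [load 90/170]
  75 → USB stick 4  [load 165/170]
  75 → USB stick 5 (new)  [load 75/170]
  70 → USB stick 3  [load 170/170]
  70 → USB stick 5  [load 145/170]
  35 → USB stick 6 (new)  [load 35/170]
  25 → USB stick 2  [load 165/170]
6 USB sticks opened.

6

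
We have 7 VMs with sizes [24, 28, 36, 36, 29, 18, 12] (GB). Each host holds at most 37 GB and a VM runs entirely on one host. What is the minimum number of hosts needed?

Total = 36 + 36 + 29 + 28 + 24 + 18 + 12 = 183 GB.
Lower bound: ⌈183/37⌉ = 5 hosts.
A packing using 6 hosts:
  host 1: 36 = 36
  host 2: 36 = 36
  host 3: 29 = 29
  host 4: 28 = 28
  host 5: 24 + 12 = 36
  host 6: 18 = 18
No arrangement into 5 hosts stays within capacity, so 6 is optimal.

6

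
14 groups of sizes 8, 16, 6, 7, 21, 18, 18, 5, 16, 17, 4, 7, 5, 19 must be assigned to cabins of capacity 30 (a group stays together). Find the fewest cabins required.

Total = 21 + 19 + 18 + 18 + 17 + 16 + 16 + 8 + 7 + 7 + 6 + 5 + 5 + 4 = 167.
Lower bound: ⌈167/30⌉ = 6 cabins.
Also, 7 groups each exceed 15, and no two of those can share a cabin, so at least 7 cabins are needed.
A packing using 7 cabins:
  cabin 1: 21 + 8 = 29
  cabin 2: 19 + 7 + 4 = 30
  cabin 3: 18 + 7 + 5 = 30
  cabin 4: 18 + 6 + 5 = 29
  cabin 5: 17 = 17
  cabin 6: 16 = 16
  cabin 7: 16 = 16
This matches the lower bound, so 7 is optimal.

7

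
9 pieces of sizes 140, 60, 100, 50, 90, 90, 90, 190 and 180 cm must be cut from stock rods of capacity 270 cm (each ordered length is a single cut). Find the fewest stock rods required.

Total = 190 + 180 + 140 + 100 + 90 + 90 + 90 + 60 + 50 = 990 cm.
Lower bound: ⌈990/270⌉ = 4 stock rods.
A packing using 4 stock rods:
  stock rod 1: 190 + 60 = 250
  stock rod 2: 180 + 90 = 270
  stock rod 3: 140 + 100 = 240
  stock rod 4: 90 + 90 + 50 = 230
This matches the lower bound, so 4 is optimal.

4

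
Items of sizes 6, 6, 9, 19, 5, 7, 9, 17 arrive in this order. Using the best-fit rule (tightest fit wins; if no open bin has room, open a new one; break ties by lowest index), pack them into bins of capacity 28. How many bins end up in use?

  6 → bin 1 (new)  [load 6/28]
  6 → bin 1  [load 12/28]
  9 → bin 1  [load 21/28]
  19 → bin 2 (new)  [load 19/28]
  5 → bin 1  [load 26/28]
  7 → bin 2  [load 26/28]
  9 → bin 3 (new)  [load 9/28]
  17 → bin 3  [load 26/28]
3 bins opened.

3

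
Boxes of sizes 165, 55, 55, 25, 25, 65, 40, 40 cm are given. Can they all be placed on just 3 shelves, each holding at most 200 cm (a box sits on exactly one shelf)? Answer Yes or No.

A valid assignment using 3 shelves:
  shelf 1: 165 + 25 = 190
  shelf 2: 65 + 55 + 55 + 25 = 200
  shelf 3: 40 + 40 = 80
Every load is within 200 cm, so 3 shelves suffice.

Yes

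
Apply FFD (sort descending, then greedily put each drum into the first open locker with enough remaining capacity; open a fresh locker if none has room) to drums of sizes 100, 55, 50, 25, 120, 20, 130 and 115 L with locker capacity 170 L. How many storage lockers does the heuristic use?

4

Sorted descending: 130, 120, 115, 100, 55, 50, 25, 20.
  130 → locker 1 (new)  [load 130/170]
  120 → locker 2 (new)  [load 120/170]
  115 → locker 3 (new)  [load 115/170]
  100 → locker 4 (new)  [load 100/170]
  55 → locker 3  [load 170/170]
  50 → locker 2  [load 170/170]
  25 → locker 1  [load 155/170]
  20 → locker 4  [load 120/170]
4 storage lockers opened.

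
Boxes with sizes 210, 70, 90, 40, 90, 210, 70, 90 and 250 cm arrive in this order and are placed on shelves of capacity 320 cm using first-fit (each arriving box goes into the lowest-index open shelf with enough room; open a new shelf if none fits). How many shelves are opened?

  210 → shelf 1 (new)  [load 210/320]
  70 → shelf 1  [load 280/320]
  90 → shelf 2 (new)  [load 90/320]
  40 → shelf 1  [load 320/320]
  90 → shelf 2  [load 180/320]
  210 → shelf 3 (new)  [load 210/320]
  70 → shelf 2  [load 250/320]
  90 → shelf 3  [load 300/320]
  250 → shelf 4 (new)  [load 250/320]
4 shelves opened.

4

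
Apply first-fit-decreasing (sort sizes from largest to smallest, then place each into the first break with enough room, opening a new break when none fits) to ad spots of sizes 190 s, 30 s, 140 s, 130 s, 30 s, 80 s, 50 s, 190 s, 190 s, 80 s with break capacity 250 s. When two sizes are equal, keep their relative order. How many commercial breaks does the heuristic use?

5

Sorted descending: 190, 190, 190, 140, 130, 80, 80, 50, 30, 30.
  190 → break 1 (new)  [load 190/250]
  190 → break 2 (new)  [load 190/250]
  190 → break 3 (new)  [load 190/250]
  140 → break 4 (new)  [load 140/250]
  130 → break 5 (new)  [load 130/250]
  80 → break 4  [load 220/250]
  80 → break 5  [load 210/250]
  50 → break 1  [load 240/250]
  30 → break 2  [load 220/250]
  30 → break 2  [load 250/250]
5 commercial breaks opened.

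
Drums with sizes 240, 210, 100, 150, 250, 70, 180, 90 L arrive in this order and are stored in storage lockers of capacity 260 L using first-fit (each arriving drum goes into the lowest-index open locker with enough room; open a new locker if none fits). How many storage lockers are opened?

  240 → locker 1 (new)  [load 240/260]
  210 → locker 2 (new)  [load 210/260]
  100 → locker 3 (new)  [load 100/260]
  150 → locker 3  [load 250/260]
  250 → locker 4 (new)  [load 250/260]
  70 → locker 5 (new)  [load 70/260]
  180 → locker 5  [load 250/260]
  90 → locker 6 (new)  [load 90/260]
6 storage lockers opened.

6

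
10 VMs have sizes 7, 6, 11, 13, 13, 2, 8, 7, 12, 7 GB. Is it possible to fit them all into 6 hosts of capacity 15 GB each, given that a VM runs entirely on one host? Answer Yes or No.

Total = 86 GB; ⌈86/15⌉ = 6.
The bound of 6 does not rule out 6, but exhaustive search shows no assignment into 6 hosts of capacity 15 GB exists — the minimum is 7.

No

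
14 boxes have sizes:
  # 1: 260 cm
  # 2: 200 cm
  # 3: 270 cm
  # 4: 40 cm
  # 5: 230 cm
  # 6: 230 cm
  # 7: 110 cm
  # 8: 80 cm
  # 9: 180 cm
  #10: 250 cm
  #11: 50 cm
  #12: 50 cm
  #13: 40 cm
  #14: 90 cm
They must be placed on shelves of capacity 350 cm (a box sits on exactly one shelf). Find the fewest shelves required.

Total = 270 + 260 + 250 + 230 + 230 + 200 + 180 + 110 + 90 + 80 + 50 + 50 + 40 + 40 = 2080 cm.
Lower bound: ⌈2080/350⌉ = 6 shelves.
Also, 7 boxes each exceed 175 cm, and no two of those can share a shelf, so at least 7 shelves are needed.
A packing using 7 shelves:
  shelf 1: 270 + 80 = 350
  shelf 2: 260 + 90 = 350
  shelf 3: 250 + 50 + 50 = 350
  shelf 4: 230 + 110 = 340
  shelf 5: 230 + 40 + 40 = 310
  shelf 6: 200 = 200
  shelf 7: 180 = 180
This matches the lower bound, so 7 is optimal.

7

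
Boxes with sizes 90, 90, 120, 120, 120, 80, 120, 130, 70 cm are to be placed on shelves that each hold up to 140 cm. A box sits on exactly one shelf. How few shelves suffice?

9

Total = 130 + 120 + 120 + 120 + 120 + 90 + 90 + 80 + 70 = 940 cm.
Lower bound: ⌈940/140⌉ = 7 shelves.
Also, 8 boxes each exceed 70 cm, and no two of those can share a shelf, so at least 8 shelves are needed.
A packing using 9 shelves:
  shelf 1: 130 = 130
  shelf 2: 120 = 120
  shelf 3: 120 = 120
  shelf 4: 120 = 120
  shelf 5: 120 = 120
  shelf 6: 90 = 90
  shelf 7: 90 = 90
  shelf 8: 80 = 80
  shelf 9: 70 = 70
No arrangement into 8 shelves stays within capacity, so 9 is optimal.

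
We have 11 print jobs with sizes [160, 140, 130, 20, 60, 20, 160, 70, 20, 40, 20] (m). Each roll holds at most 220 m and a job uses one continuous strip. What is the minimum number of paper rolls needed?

Total = 160 + 160 + 140 + 130 + 70 + 60 + 40 + 20 + 20 + 20 + 20 = 840 m.
Lower bound: ⌈840/220⌉ = 4 paper rolls.
A packing using 4 paper rolls:
  roll 1: 160 + 60 = 220
  roll 2: 160 + 40 + 20 = 220
  roll 3: 140 + 70 = 210
  roll 4: 130 + 20 + 20 + 20 = 190
This matches the lower bound, so 4 is optimal.

4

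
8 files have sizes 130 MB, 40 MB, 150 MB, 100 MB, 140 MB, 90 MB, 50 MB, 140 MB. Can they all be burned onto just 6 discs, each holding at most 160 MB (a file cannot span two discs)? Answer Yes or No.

A valid assignment using 6 discs:
  disc 1: 150 = 150
  disc 2: 140 = 140
  disc 3: 140 = 140
  disc 4: 130 = 130
  disc 5: 100 + 50 = 150
  disc 6: 90 + 40 = 130
Every load is within 160 MB, so 6 discs suffice.

Yes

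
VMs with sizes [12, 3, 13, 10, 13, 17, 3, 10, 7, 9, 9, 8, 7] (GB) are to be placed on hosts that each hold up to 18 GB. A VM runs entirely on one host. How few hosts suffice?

8

Total = 17 + 13 + 13 + 12 + 10 + 10 + 9 + 9 + 8 + 7 + 7 + 3 + 3 = 121 GB.
Lower bound: ⌈121/18⌉ = 7 hosts.
A packing using 8 hosts:
  host 1: 17 = 17
  host 2: 13 + 3 = 16
  host 3: 13 + 3 = 16
  host 4: 12 = 12
  host 5: 10 + 8 = 18
  host 6: 10 + 7 = 17
  host 7: 9 + 9 = 18
  host 8: 7 = 7
No arrangement into 7 hosts stays within capacity, so 8 is optimal.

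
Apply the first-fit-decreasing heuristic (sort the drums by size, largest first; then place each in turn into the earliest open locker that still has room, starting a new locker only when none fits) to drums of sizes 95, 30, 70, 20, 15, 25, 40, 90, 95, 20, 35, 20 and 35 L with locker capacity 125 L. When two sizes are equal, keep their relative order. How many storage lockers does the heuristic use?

5

Sorted descending: 95, 95, 90, 70, 40, 35, 35, 30, 25, 20, 20, 20, 15.
  95 → locker 1 (new)  [load 95/125]
  95 → locker 2 (new)  [load 95/125]
  90 → locker 3 (new)  [load 90/125]
  70 → locker 4 (new)  [load 70/125]
  40 → locker 4  [load 110/125]
  35 → locker 3  [load 125/125]
  35 → locker 5 (new)  [load 35/125]
  30 → locker 1  [load 125/125]
  25 → locker 2  [load 120/125]
  20 → locker 5  [load 55/125]
  20 → locker 5  [load 75/125]
  20 → locker 5  [load 95/125]
  15 → locker 4  [load 125/125]
5 storage lockers opened.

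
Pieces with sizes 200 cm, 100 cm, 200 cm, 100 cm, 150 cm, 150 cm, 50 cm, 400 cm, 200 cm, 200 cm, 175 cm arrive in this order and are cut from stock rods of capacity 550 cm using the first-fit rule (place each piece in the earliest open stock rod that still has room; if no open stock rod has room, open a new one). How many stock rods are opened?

  200 → stock rod 1 (new)  [load 200/550]
  100 → stock rod 1  [load 300/550]
  200 → stock rod 1  [load 500/550]
  100 → stock rod 2 (new)  [load 100/550]
  150 → stock rod 2  [load 250/550]
  150 → stock rod 2  [load 400/550]
  50 → stock rod 1  [load 550/550]
  400 → stock rod 3 (new)  [load 400/550]
  200 → stock rod 4 (new)  [load 200/550]
  200 → stock rod 4  [load 400/550]
  175 → stock rod 5 (new)  [load 175/550]
5 stock rods opened.

5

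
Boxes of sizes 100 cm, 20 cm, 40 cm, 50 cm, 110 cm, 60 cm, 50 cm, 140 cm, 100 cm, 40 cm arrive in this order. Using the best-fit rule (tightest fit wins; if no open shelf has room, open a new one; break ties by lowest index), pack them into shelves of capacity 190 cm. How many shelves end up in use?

  100 → shelf 1 (new)  [load 100/190]
  20 → shelf 1  [load 120/190]
  40 → shelf 1  [load 160/190]
  50 → shelf 2 (new)  [load 50/190]
  110 → shelf 2  [load 160/190]
  60 → shelf 3 (new)  [load 60/190]
  50 → shelf 3  [load 110/190]
  140 → shelf 4 (new)  [load 140/190]
  100 → shelf 5 (new)  [load 100/190]
  40 → shelf 4  [load 180/190]
5 shelves opened.

5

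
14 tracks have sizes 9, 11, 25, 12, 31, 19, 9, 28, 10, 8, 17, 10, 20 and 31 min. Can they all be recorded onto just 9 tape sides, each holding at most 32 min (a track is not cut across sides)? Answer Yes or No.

Yes

A valid assignment using 9 tape sides:
  side 1: 31 = 31
  side 2: 31 = 31
  side 3: 28 = 28
  side 4: 25 = 25
  side 5: 20 + 12 = 32
  side 6: 19 + 11 = 30
  side 7: 17 + 10 = 27
  side 8: 10 + 9 + 9 = 28
  side 9: 8 = 8
Every load is within 32 min, so 9 tape sides suffice.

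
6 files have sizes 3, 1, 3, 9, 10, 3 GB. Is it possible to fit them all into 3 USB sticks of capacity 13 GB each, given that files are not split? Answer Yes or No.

Yes

A valid assignment using 3 USB sticks:
  USB stick 1: 10 + 3 = 13
  USB stick 2: 9 + 3 + 1 = 13
  USB stick 3: 3 = 3
Every load is within 13 GB, so 3 USB sticks suffice.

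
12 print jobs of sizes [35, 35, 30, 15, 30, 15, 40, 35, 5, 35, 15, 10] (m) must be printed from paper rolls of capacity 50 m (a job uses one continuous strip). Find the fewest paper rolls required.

Total = 40 + 35 + 35 + 35 + 35 + 30 + 30 + 15 + 15 + 15 + 10 + 5 = 300 m.
Lower bound: ⌈300/50⌉ = 6 paper rolls.
Also, 7 print jobs each exceed 25 m, and no two of those can share a roll, so at least 7 paper rolls are needed.
A packing using 7 paper rolls:
  roll 1: 40 + 10 = 50
  roll 2: 35 + 15 = 50
  roll 3: 35 + 15 = 50
  roll 4: 35 + 15 = 50
  roll 5: 35 + 5 = 40
  roll 6: 30 = 30
  roll 7: 30 = 30
This matches the lower bound, so 7 is optimal.

7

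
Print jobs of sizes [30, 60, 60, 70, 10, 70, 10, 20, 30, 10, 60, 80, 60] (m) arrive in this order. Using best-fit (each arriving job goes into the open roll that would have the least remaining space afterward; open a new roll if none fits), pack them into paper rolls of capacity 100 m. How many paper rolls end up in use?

7

  30 → roll 1 (new)  [load 30/100]
  60 → roll 1  [load 90/100]
  60 → roll 2 (new)  [load 60/100]
  70 → roll 3 (new)  [load 70/100]
  10 → roll 1  [load 100/100]
  70 → roll 4 (new)  [load 70/100]
  10 → roll 3  [load 80/100]
  20 → roll 3  [load 100/100]
  30 → roll 4  [load 100/100]
  10 → roll 2  [load 70/100]
  60 → roll 5 (new)  [load 60/100]
  80 → roll 6 (new)  [load 80/100]
  60 → roll 7 (new)  [load 60/100]
7 paper rolls opened.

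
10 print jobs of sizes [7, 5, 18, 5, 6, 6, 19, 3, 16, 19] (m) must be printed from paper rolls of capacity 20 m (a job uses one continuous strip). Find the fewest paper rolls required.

Total = 19 + 19 + 18 + 16 + 7 + 6 + 6 + 5 + 5 + 3 = 104 m.
Lower bound: ⌈104/20⌉ = 6 paper rolls.
A packing using 6 paper rolls:
  roll 1: 19 = 19
  roll 2: 19 = 19
  roll 3: 18 = 18
  roll 4: 16 + 3 = 19
  roll 5: 7 + 6 + 6 = 19
  roll 6: 5 + 5 = 10
This matches the lower bound, so 6 is optimal.

6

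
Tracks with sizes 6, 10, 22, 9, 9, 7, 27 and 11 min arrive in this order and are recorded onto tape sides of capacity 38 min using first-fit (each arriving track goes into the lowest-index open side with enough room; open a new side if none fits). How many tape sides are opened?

  6 → side 1 (new)  [load 6/38]
  10 → side 1  [load 16/38]
  22 → side 1  [load 38/38]
  9 → side 2 (new)  [load 9/38]
  9 → side 2  [load 18/38]
  7 → side 2  [load 25/38]
  27 → side 3 (new)  [load 27/38]
  11 → side 2  [load 36/38]
3 tape sides opened.

3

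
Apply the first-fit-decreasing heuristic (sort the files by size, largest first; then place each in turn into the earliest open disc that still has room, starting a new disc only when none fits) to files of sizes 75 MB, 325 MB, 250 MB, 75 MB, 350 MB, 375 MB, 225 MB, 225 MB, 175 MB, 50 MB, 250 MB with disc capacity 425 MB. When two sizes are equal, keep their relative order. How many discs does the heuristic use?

7

Sorted descending: 375, 350, 325, 250, 250, 225, 225, 175, 75, 75, 50.
  375 → disc 1 (new)  [load 375/425]
  350 → disc 2 (new)  [load 350/425]
  325 → disc 3 (new)  [load 325/425]
  250 → disc 4 (new)  [load 250/425]
  250 → disc 5 (new)  [load 250/425]
  225 → disc 6 (new)  [load 225/425]
  225 → disc 7 (new)  [load 225/425]
  175 → disc 4  [load 425/425]
  75 → disc 2  [load 425/425]
  75 → disc 3  [load 400/425]
  50 → disc 1  [load 425/425]
7 discs opened.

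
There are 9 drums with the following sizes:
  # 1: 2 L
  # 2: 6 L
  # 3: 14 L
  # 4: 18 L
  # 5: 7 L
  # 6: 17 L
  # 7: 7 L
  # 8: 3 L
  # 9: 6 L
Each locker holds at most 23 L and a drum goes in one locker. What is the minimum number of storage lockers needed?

Total = 18 + 17 + 14 + 7 + 7 + 6 + 6 + 3 + 2 = 80 L.
Lower bound: ⌈80/23⌉ = 4 storage lockers.
A packing using 4 storage lockers:
  locker 1: 18 + 3 + 2 = 23
  locker 2: 17 + 6 = 23
  locker 3: 14 + 7 = 21
  locker 4: 7 + 6 = 13
This matches the lower bound, so 4 is optimal.

4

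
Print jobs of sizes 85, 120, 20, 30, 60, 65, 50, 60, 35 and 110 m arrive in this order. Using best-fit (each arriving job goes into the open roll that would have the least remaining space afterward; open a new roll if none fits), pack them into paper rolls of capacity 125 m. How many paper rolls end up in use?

  85 → roll 1 (new)  [load 85/125]
  120 → roll 2 (new)  [load 120/125]
  20 → roll 1  [load 105/125]
  30 → roll 3 (new)  [load 30/125]
  60 → roll 3  [load 90/125]
  65 → roll 4 (new)  [load 65/125]
  50 → roll 4  [load 115/125]
  60 → roll 5 (new)  [load 60/125]
  35 → roll 3  [load 125/125]
  110 → roll 6 (new)  [load 110/125]
6 paper rolls opened.

6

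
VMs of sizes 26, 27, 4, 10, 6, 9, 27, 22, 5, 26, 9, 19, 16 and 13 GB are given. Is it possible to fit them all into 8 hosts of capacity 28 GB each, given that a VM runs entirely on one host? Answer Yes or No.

Total = 219 GB; ⌈219/28⌉ = 8.
The bound of 8 does not rule out 8, but exhaustive search shows no assignment into 8 hosts of capacity 28 GB exists — the minimum is 9.

No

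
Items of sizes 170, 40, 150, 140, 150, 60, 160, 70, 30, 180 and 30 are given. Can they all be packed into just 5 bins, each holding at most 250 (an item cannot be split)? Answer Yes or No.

Total = 1180; ⌈1180/250⌉ = 5.
6 items each exceed half the capacity and cannot share a bin, forcing at least 6 bins.
At least 6 bins are required, but only 5 are allowed.

No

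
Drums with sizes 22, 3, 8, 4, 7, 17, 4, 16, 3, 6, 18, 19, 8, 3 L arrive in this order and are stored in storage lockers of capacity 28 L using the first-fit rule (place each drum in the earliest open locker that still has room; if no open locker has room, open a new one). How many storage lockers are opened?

  22 → locker 1 (new)  [load 22/28]
  3 → locker 1  [load 25/28]
  8 → locker 2 (new)  [load 8/28]
  4 → locker 2  [load 12/28]
  7 → locker 2  [load 19/28]
  17 → locker 3 (new)  [load 17/28]
  4 → locker 2  [load 23/28]
  16 → locker 4 (new)  [load 16/28]
  3 → locker 1  [load 28/28]
  6 → locker 3  [load 23/28]
  18 → locker 5 (new)  [load 18/28]
  19 → locker 6 (new)  [load 19/28]
  8 → locker 4  [load 24/28]
  3 → locker 2  [load 26/28]
6 storage lockers opened.

6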